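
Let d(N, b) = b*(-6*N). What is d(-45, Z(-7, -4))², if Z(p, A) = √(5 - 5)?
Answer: 0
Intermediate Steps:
Z(p, A) = 0 (Z(p, A) = √0 = 0)
d(N, b) = -6*N*b
d(-45, Z(-7, -4))² = (-6*(-45)*0)² = 0² = 0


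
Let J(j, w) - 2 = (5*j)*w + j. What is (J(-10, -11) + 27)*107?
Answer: 60883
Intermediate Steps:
J(j, w) = 2 + j + 5*j*w (J(j, w) = 2 + ((5*j)*w + j) = 2 + (5*j*w + j) = 2 + (j + 5*j*w) = 2 + j + 5*j*w)
(J(-10, -11) + 27)*107 = ((2 - 10 + 5*(-10)*(-11)) + 27)*107 = ((2 - 10 + 550) + 27)*107 = (542 + 27)*107 = 569*107 = 60883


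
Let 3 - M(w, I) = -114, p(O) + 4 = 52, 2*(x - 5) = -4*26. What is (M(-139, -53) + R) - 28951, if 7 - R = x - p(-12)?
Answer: -28732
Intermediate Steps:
x = -47 (x = 5 + (-4*26)/2 = 5 + (½)*(-104) = 5 - 52 = -47)
p(O) = 48 (p(O) = -4 + 52 = 48)
M(w, I) = 117 (M(w, I) = 3 - 1*(-114) = 3 + 114 = 117)
R = 102 (R = 7 - (-47 - 1*48) = 7 - (-47 - 48) = 7 - 1*(-95) = 7 + 95 = 102)
(M(-139, -53) + R) - 28951 = (117 + 102) - 28951 = 219 - 28951 = -28732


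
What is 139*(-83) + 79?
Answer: -11458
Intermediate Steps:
139*(-83) + 79 = -11537 + 79 = -11458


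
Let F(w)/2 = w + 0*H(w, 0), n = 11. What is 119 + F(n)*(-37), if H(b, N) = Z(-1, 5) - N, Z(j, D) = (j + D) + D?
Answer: -695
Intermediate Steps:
Z(j, D) = j + 2*D (Z(j, D) = (D + j) + D = j + 2*D)
H(b, N) = 9 - N (H(b, N) = (-1 + 2*5) - N = (-1 + 10) - N = 9 - N)
F(w) = 2*w (F(w) = 2*(w + 0*(9 - 1*0)) = 2*(w + 0*(9 + 0)) = 2*(w + 0*9) = 2*(w + 0) = 2*w)
119 + F(n)*(-37) = 119 + (2*11)*(-37) = 119 + 22*(-37) = 119 - 814 = -695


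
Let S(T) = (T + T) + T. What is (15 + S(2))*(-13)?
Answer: -273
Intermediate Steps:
S(T) = 3*T (S(T) = 2*T + T = 3*T)
(15 + S(2))*(-13) = (15 + 3*2)*(-13) = (15 + 6)*(-13) = 21*(-13) = -273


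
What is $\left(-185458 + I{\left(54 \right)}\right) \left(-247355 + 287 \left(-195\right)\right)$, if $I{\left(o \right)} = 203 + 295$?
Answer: $56102067200$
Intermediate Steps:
$I{\left(o \right)} = 498$
$\left(-185458 + I{\left(54 \right)}\right) \left(-247355 + 287 \left(-195\right)\right) = \left(-185458 + 498\right) \left(-247355 + 287 \left(-195\right)\right) = - 184960 \left(-247355 - 55965\right) = \left(-184960\right) \left(-303320\right) = 56102067200$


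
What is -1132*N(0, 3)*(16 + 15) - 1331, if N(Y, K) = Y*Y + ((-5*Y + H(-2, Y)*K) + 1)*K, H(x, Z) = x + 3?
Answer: -422435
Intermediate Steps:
H(x, Z) = 3 + x
N(Y, K) = Y**2 + K*(1 + K - 5*Y) (N(Y, K) = Y*Y + ((-5*Y + (3 - 2)*K) + 1)*K = Y**2 + ((-5*Y + 1*K) + 1)*K = Y**2 + ((-5*Y + K) + 1)*K = Y**2 + ((K - 5*Y) + 1)*K = Y**2 + (1 + K - 5*Y)*K = Y**2 + K*(1 + K - 5*Y))
-1132*N(0, 3)*(16 + 15) - 1331 = -1132*(3 + 3**2 + 0**2 - 5*3*0)*(16 + 15) - 1331 = -1132*(3 + 9 + 0 + 0)*31 - 1331 = -13584*31 - 1331 = -1132*372 - 1331 = -421104 - 1331 = -422435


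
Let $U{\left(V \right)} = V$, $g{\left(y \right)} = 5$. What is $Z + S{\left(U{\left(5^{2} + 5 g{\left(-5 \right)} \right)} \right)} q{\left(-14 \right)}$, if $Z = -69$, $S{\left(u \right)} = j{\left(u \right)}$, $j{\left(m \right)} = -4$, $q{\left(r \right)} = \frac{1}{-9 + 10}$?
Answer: $-73$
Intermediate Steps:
$q{\left(r \right)} = 1$ ($q{\left(r \right)} = 1^{-1} = 1$)
$S{\left(u \right)} = -4$
$Z + S{\left(U{\left(5^{2} + 5 g{\left(-5 \right)} \right)} \right)} q{\left(-14 \right)} = -69 - 4 = -73$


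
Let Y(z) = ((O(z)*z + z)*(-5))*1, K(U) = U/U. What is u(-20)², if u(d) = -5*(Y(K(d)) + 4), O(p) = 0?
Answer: 25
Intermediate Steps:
K(U) = 1
Y(z) = -5*z (Y(z) = ((0*z + z)*(-5))*1 = ((0 + z)*(-5))*1 = (z*(-5))*1 = -5*z*1 = -5*z)
u(d) = 5 (u(d) = -5*(-5*1 + 4) = -5*(-5 + 4) = -5*(-1) = 5)
u(-20)² = 5² = 25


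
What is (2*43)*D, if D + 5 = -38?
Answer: -3698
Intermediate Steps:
D = -43 (D = -5 - 38 = -43)
(2*43)*D = (2*43)*(-43) = 86*(-43) = -3698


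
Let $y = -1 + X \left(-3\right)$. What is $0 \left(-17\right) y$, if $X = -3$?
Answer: $0$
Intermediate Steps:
$y = 8$ ($y = -1 - -9 = -1 + 9 = 8$)
$0 \left(-17\right) y = 0 \left(-17\right) 8 = 0 \cdot 8 = 0$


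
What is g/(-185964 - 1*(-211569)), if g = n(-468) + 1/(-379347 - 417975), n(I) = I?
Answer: -373146697/20415429810 ≈ -0.018278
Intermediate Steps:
g = -373146697/797322 (g = -468 + 1/(-379347 - 417975) = -468 + 1/(-797322) = -468 - 1/797322 = -373146697/797322 ≈ -468.00)
g/(-185964 - 1*(-211569)) = -373146697/(797322*(-185964 - 1*(-211569))) = -373146697/(797322*(-185964 + 211569)) = -373146697/797322/25605 = -373146697/797322*1/25605 = -373146697/20415429810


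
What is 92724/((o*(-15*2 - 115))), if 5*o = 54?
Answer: -15454/261 ≈ -59.211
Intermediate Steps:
o = 54/5 (o = (⅕)*54 = 54/5 ≈ 10.800)
92724/((o*(-15*2 - 115))) = 92724/((54*(-15*2 - 115)/5)) = 92724/((54*(-30 - 115)/5)) = 92724/(((54/5)*(-145))) = 92724/(-1566) = 92724*(-1/1566) = -15454/261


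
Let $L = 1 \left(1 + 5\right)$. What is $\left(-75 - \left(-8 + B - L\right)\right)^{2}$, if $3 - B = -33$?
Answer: $9409$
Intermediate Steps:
$B = 36$ ($B = 3 - -33 = 3 + 33 = 36$)
$L = 6$ ($L = 1 \cdot 6 = 6$)
$\left(-75 - \left(-8 + B - L\right)\right)^{2} = \left(-75 + \left(6 - \left(36 - 8\right)\right)\right)^{2} = \left(-75 + \left(6 - 28\right)\right)^{2} = \left(-75 - 22\right)^{2} = \left(-97\right)^{2} = 9409$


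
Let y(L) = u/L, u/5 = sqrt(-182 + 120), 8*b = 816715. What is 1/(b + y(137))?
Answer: 24526278136/2503872406000245 - 8768*I*sqrt(62)/2503872406000245 ≈ 9.7953e-6 - 2.7573e-11*I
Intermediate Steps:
b = 816715/8 (b = (1/8)*816715 = 816715/8 ≈ 1.0209e+5)
u = 5*I*sqrt(62) (u = 5*sqrt(-182 + 120) = 5*sqrt(-62) = 5*(I*sqrt(62)) = 5*I*sqrt(62) ≈ 39.37*I)
y(L) = 5*I*sqrt(62)/L (y(L) = (5*I*sqrt(62))/L = 5*I*sqrt(62)/L)
1/(b + y(137)) = 1/(816715/8 + 5*I*sqrt(62)/137)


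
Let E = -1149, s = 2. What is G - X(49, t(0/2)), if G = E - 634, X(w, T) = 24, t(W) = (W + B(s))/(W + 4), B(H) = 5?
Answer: -1807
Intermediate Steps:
t(W) = (5 + W)/(4 + W) (t(W) = (W + 5)/(W + 4) = (5 + W)/(4 + W))
G = -1783 (G = -1149 - 634 = -1783)
G - X(49, t(0/2)) = -1783 - 1*24 = -1783 - 24 = -1807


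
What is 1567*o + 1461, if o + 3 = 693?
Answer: 1082691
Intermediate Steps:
o = 690 (o = -3 + 693 = 690)
1567*o + 1461 = 1567*690 + 1461 = 1081230 + 1461 = 1082691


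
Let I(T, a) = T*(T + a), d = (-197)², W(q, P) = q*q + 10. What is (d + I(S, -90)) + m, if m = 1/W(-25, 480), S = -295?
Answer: 96763841/635 ≈ 1.5238e+5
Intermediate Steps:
W(q, P) = 10 + q² (W(q, P) = q² + 10 = 10 + q²)
d = 38809
m = 1/635 (m = 1/(10 + (-25)²) = 1/(10 + 625) = 1/635 ≈ 0.0015748)
(d + I(S, -90)) + m = (38809 - 295*(-295 - 90)) + 1/635 = (38809 - 295*(-385)) + 1/635 = (38809 + 113575) + 1/635 = 152384 + 1/635 = 96763841/635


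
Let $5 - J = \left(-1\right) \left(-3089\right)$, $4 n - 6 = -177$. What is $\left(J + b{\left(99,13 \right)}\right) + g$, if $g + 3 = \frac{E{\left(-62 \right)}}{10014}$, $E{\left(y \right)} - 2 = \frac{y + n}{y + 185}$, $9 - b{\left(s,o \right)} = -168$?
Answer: $- \frac{14337243515}{4926888} \approx -2910.0$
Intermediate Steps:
$n = - \frac{171}{4}$ ($n = \frac{3}{2} + \frac{1}{4} \left(-177\right) = \frac{3}{2} - \frac{177}{4} = - \frac{171}{4} \approx -42.75$)
$J = -3084$ ($J = 5 - \left(-1\right) \left(-3089\right) = 5 - 3089 = -3084$)
$b{\left(s,o \right)} = 177$ ($b{\left(s,o \right)} = 9 - -168 = 9 + 168 = 177$)
$E{\left(y \right)} = 2 + \frac{- \frac{171}{4} + y}{185 + y}$ ($E{\left(y \right)} = 2 + \frac{y - \frac{171}{4}}{y + 185} = 2 + \frac{- \frac{171}{4} + y}{185 + y}$)
$g = - \frac{14780099}{4926888}$ ($g = -3 + \frac{\frac{1}{4} \frac{1}{185 - 62} \left(1309 + 12 \left(-62\right)\right)}{10014} = -3 + \frac{1309 - 744}{4 \cdot 123} \cdot \frac{1}{10014} = -3 + \frac{1}{4} \cdot \frac{1}{123} \cdot 565 \cdot \frac{1}{10014} = -3 + \frac{565}{492} \cdot \frac{1}{10014} = -3 + \frac{565}{4926888} = - \frac{14780099}{4926888} \approx -2.9999$)
$\left(J + b{\left(99,13 \right)}\right) + g = \left(-3084 + 177\right) - \frac{14780099}{4926888} = -2907 - \frac{14780099}{4926888} = - \frac{14337243515}{4926888}$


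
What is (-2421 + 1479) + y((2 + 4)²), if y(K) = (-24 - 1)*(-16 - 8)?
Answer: -342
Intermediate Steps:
y(K) = 600 (y(K) = -25*(-24) = 600)
(-2421 + 1479) + y((2 + 4)²) = (-2421 + 1479) + 600 = -942 + 600 = -342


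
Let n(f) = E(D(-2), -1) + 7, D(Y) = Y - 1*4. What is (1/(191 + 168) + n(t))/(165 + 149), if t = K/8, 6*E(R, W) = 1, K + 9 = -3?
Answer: 15443/676356 ≈ 0.022833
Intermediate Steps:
K = -12 (K = -9 - 3 = -12)
D(Y) = -4 + Y (D(Y) = Y - 4 = -4 + Y)
E(R, W) = ⅙ (E(R, W) = (⅙)*1 = ⅙)
t = -3/2 (t = -12/8 = -12*⅛ = -3/2 ≈ -1.5000)
n(f) = 43/6 (n(f) = ⅙ + 7 = 43/6)
(1/(191 + 168) + n(t))/(165 + 149) = (1/(191 + 168) + 43/6)/(165 + 149) = (1/359 + 43/6)/314 = (1/359 + 43/6)*(1/314) = (15443/2154)*(1/314) = 15443/676356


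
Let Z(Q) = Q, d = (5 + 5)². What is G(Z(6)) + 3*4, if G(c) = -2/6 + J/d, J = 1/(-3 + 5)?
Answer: 7003/600 ≈ 11.672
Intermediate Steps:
J = ½ (J = 1/2 = ½ ≈ 0.50000)
d = 100 (d = 10² = 100)
G(c) = -197/600 (G(c) = -2/6 + (½)/100 = -2*⅙ + (½)*(1/100) = -⅓ + 1/200 = -197/600)
G(Z(6)) + 3*4 = -197/600 + 3*4 = -197/600 + 12 = 7003/600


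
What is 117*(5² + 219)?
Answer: 28548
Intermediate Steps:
117*(5² + 219) = 117*(25 + 219) = 117*244 = 28548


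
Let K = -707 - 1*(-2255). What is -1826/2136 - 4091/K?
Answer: -120469/34443 ≈ -3.4976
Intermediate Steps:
K = 1548 (K = -707 + 2255 = 1548)
-1826/2136 - 4091/K = -1826/2136 - 4091/1548 = -1826*1/2136 - 4091*1/1548 = -913/1068 - 4091/1548 = -120469/34443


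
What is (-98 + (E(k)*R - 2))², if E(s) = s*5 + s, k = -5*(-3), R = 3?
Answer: 28900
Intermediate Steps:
k = 15
E(s) = 6*s (E(s) = 5*s + s = 6*s)
(-98 + (E(k)*R - 2))² = (-98 + ((6*15)*3 - 2))² = (-98 + (90*3 - 2))² = (-98 + (270 - 2))² = (-98 + 268)² = 170² = 28900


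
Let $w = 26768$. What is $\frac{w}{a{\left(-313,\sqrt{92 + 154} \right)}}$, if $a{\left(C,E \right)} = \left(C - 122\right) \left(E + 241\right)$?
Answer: $- \frac{6451088}{25158225} + \frac{26768 \sqrt{246}}{25158225} \approx -0.23973$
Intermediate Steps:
$a{\left(C,E \right)} = \left(-122 + C\right) \left(241 + E\right)$
$\frac{w}{a{\left(-313,\sqrt{92 + 154} \right)}} = \frac{26768}{-29402 - 122 \sqrt{92 + 154} + 241 \left(-313\right) - 313 \sqrt{92 + 154}} = \frac{26768}{-29402 - 122 \sqrt{246} - 75433 - 313 \sqrt{246}} = \frac{26768}{-104835 - 435 \sqrt{246}}$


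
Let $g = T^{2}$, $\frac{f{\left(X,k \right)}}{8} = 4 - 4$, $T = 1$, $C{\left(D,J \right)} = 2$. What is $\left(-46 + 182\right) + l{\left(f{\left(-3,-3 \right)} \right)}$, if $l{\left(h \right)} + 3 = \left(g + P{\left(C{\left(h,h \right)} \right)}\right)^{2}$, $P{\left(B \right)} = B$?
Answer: $142$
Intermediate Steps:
$f{\left(X,k \right)} = 0$ ($f{\left(X,k \right)} = 8 \left(4 - 4\right) = 8 \cdot 0 = 0$)
$g = 1$ ($g = 1^{2} = 1$)
$l{\left(h \right)} = 6$ ($l{\left(h \right)} = -3 + \left(1 + 2\right)^{2} = -3 + 3^{2} = -3 + 9 = 6$)
$\left(-46 + 182\right) + l{\left(f{\left(-3,-3 \right)} \right)} = \left(-46 + 182\right) + 6 = 136 + 6 = 142$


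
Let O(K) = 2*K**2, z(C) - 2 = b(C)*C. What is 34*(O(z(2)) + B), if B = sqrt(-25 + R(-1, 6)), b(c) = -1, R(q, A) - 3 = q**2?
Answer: 34*I*sqrt(21) ≈ 155.81*I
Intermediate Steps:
R(q, A) = 3 + q**2
z(C) = 2 - C
B = I*sqrt(21) (B = sqrt(-25 + (3 + (-1)**2)) = sqrt(-25 + (3 + 1)) = sqrt(-25 + 4) = sqrt(-21) = I*sqrt(21) ≈ 4.5826*I)
34*(O(z(2)) + B) = 34*(2*(2 - 1*2)**2 + I*sqrt(21)) = 34*(2*(2 - 2)**2 + I*sqrt(21)) = 34*(2*0**2 + I*sqrt(21)) = 34*(2*0 + I*sqrt(21)) = 34*(0 + I*sqrt(21)) = 34*(I*sqrt(21)) = 34*I*sqrt(21)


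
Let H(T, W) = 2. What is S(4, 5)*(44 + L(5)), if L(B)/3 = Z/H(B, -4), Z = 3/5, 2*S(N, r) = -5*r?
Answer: -2245/4 ≈ -561.25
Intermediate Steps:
S(N, r) = -5*r/2 (S(N, r) = (-5*r)/2 = -5*r/2)
Z = 3/5 (Z = 3*(1/5) = 3/5 ≈ 0.60000)
L(B) = 9/10 (L(B) = 3*((3/5)/2) = 3*((3/5)*(1/2)) = 3*(3/10) = 9/10)
S(4, 5)*(44 + L(5)) = (-5/2*5)*(44 + 9/10) = -25/2*449/10 = -2245/4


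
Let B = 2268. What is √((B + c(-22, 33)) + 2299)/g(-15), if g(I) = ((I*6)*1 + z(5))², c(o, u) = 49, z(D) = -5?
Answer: 2*√1154/9025 ≈ 0.0075281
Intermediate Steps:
g(I) = (-5 + 6*I)² (g(I) = ((I*6)*1 - 5)² = ((6*I)*1 - 5)² = (6*I - 5)² = (-5 + 6*I)²)
√((B + c(-22, 33)) + 2299)/g(-15) = √((2268 + 49) + 2299)/((-5 + 6*(-15))²) = √(2317 + 2299)/((-5 - 90)²) = √4616/((-95)²) = (2*√1154)/9025 = (2*√1154)*(1/9025) = 2*√1154/9025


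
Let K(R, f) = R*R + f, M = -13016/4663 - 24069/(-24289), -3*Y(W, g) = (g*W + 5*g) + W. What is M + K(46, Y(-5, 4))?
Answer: 718926547640/339778821 ≈ 2115.9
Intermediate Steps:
Y(W, g) = -5*g/3 - W/3 - W*g/3 (Y(W, g) = -((g*W + 5*g) + W)/3 = -((W*g + 5*g) + W)/3 = -((5*g + W*g) + W)/3 = -(W + 5*g + W*g)/3 = -5*g/3 - W/3 - W*g/3)
M = -203911877/113259607 (M = -13016*1/4663 - 24069*(-1/24289) = -13016/4663 + 24069/24289 = -203911877/113259607 ≈ -1.8004)
K(R, f) = f + R² (K(R, f) = R² + f = f + R²)
M + K(46, Y(-5, 4)) = -203911877/113259607 + ((-5/3*4 - ⅓*(-5) - ⅓*(-5)*4) + 46²) = -203911877/113259607 + ((-20/3 + 5/3 + 20/3) + 2116) = -203911877/113259607 + (5/3 + 2116) = -203911877/113259607 + 6353/3 = 718926547640/339778821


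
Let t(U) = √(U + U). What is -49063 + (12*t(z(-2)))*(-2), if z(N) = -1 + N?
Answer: -49063 - 24*I*√6 ≈ -49063.0 - 58.788*I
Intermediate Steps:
t(U) = √2*√U (t(U) = √(2*U) = √2*√U)
-49063 + (12*t(z(-2)))*(-2) = -49063 + (12*(√2*√(-1 - 2)))*(-2) = -49063 + (12*(√2*√(-3)))*(-2) = -49063 + (12*(√2*(I*√3)))*(-2) = -49063 + (12*(I*√6))*(-2) = -49063 + (12*I*√6)*(-2) = -49063 - 24*I*√6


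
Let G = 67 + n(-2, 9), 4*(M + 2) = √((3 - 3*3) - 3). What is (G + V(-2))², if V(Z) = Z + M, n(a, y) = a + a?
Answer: 55687/16 + 177*I/2 ≈ 3480.4 + 88.5*I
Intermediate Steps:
M = -2 + 3*I/4 (M = -2 + √((3 - 3*3) - 3)/4 = -2 + √((3 - 9) - 3)/4 = -2 + √(-6 - 3)/4 = -2 + √(-9)/4 = -2 + (3*I)/4 = -2 + 3*I/4 ≈ -2.0 + 0.75*I)
n(a, y) = 2*a
V(Z) = -2 + Z + 3*I/4 (V(Z) = Z + (-2 + 3*I/4) = -2 + Z + 3*I/4)
G = 63 (G = 67 + 2*(-2) = 67 - 4 = 63)
(G + V(-2))² = (63 + (-2 - 2 + 3*I/4))² = (63 + (-4 + 3*I/4))² = (59 + 3*I/4)²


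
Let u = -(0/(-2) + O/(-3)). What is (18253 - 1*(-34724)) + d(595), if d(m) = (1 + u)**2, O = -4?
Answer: 476794/9 ≈ 52977.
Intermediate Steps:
u = -4/3 (u = -(0/(-2) - 4/(-3)) = -(0*(-1/2) - 4*(-1/3)) = -(0 + 4/3) = -1*4/3 = -4/3 ≈ -1.3333)
d(m) = 1/9 (d(m) = (1 - 4/3)**2 = (-1/3)**2 = 1/9)
(18253 - 1*(-34724)) + d(595) = (18253 - 1*(-34724)) + 1/9 = (18253 + 34724) + 1/9 = 52977 + 1/9 = 476794/9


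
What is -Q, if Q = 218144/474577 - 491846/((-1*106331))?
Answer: -256614268806/50462246987 ≈ -5.0853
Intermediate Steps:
Q = 256614268806/50462246987 (Q = 218144*(1/474577) - 491846/(-106331) = 218144/474577 - 491846*(-1/106331) = 218144/474577 + 491846/106331 = 256614268806/50462246987 ≈ 5.0853)
-Q = -1*256614268806/50462246987 = -256614268806/50462246987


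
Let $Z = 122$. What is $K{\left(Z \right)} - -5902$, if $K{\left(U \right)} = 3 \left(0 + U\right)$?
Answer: $6268$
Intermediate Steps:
$K{\left(U \right)} = 3 U$
$K{\left(Z \right)} - -5902 = 3 \cdot 122 - -5902 = 366 + 5902 = 6268$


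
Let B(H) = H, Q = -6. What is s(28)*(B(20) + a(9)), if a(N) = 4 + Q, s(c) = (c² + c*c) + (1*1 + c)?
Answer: 28746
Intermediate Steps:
s(c) = 1 + c + 2*c² (s(c) = (c² + c²) + (1 + c) = 2*c² + (1 + c) = 1 + c + 2*c²)
a(N) = -2 (a(N) = 4 - 6 = -2)
s(28)*(B(20) + a(9)) = (1 + 28 + 2*28²)*(20 - 2) = (1 + 28 + 2*784)*18 = (1 + 28 + 1568)*18 = 1597*18 = 28746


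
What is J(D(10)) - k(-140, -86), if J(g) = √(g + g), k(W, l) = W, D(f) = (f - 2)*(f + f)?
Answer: 140 + 8*√5 ≈ 157.89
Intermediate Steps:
D(f) = 2*f*(-2 + f) (D(f) = (-2 + f)*(2*f) = 2*f*(-2 + f))
J(g) = √2*√g (J(g) = √(2*g) = √2*√g)
J(D(10)) - k(-140, -86) = √2*√(2*10*(-2 + 10)) - 1*(-140) = √2*√(2*10*8) + 140 = √2*√160 + 140 = √2*(4*√10) + 140 = 8*√5 + 140 = 140 + 8*√5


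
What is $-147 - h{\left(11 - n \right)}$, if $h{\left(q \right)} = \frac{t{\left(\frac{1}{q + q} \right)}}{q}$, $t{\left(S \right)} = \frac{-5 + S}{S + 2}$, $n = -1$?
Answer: $- \frac{12331}{84} \approx -146.8$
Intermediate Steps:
$t{\left(S \right)} = \frac{-5 + S}{2 + S}$
$h{\left(q \right)} = \frac{-5 + \frac{1}{2 q}}{q \left(2 + \frac{1}{2 q}\right)}$ ($h{\left(q \right)} = \frac{\frac{1}{2 + \frac{1}{q + q}} \left(-5 + \frac{1}{q + q}\right)}{q} = \frac{\frac{1}{2 + \frac{1}{2 q}} \left(-5 + \frac{1}{2 q}\right)}{q} = \frac{-5 + \frac{1}{2 q}}{q \left(2 + \frac{1}{2 q}\right)}$)
$-147 - h{\left(11 - n \right)} = -147 - \frac{1 - 10 \left(11 - -1\right)}{\left(11 - -1\right) \left(1 + 4 \left(11 - -1\right)\right)} = -147 - \frac{1 - 10 \left(11 + 1\right)}{\left(11 + 1\right) \left(1 + 4 \left(11 + 1\right)\right)} = -147 - \frac{1 - 120}{12 \left(1 + 4 \cdot 12\right)} = -147 - \frac{1 - 120}{12 \left(1 + 48\right)} = -147 - \frac{1}{12} \cdot \frac{1}{49} \left(-119\right) = -147 - - \frac{17}{84} = -147 + \frac{17}{84} = - \frac{12331}{84}$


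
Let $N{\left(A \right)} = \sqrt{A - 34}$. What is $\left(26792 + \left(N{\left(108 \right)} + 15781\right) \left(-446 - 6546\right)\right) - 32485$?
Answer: $-110346445 - 6992 \sqrt{74} \approx -1.1041 \cdot 10^{8}$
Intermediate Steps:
$N{\left(A \right)} = \sqrt{-34 + A}$
$\left(26792 + \left(N{\left(108 \right)} + 15781\right) \left(-446 - 6546\right)\right) - 32485 = \left(26792 + \left(\sqrt{-34 + 108} + 15781\right) \left(-446 - 6546\right)\right) - 32485 = \left(26792 + \left(\sqrt{74} + 15781\right) \left(-6992\right)\right) - 32485 = \left(26792 + \left(15781 + \sqrt{74}\right) \left(-6992\right)\right) - 32485 = \left(26792 - \left(110340752 + 6992 \sqrt{74}\right)\right) - 32485 = \left(-110313960 - 6992 \sqrt{74}\right) - 32485 = -110346445 - 6992 \sqrt{74}$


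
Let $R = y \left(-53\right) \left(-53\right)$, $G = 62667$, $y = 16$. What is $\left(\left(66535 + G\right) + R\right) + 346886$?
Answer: $521032$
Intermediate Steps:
$R = 44944$ ($R = 16 \left(-53\right) \left(-53\right) = \left(-848\right) \left(-53\right) = 44944$)
$\left(\left(66535 + G\right) + R\right) + 346886 = \left(\left(66535 + 62667\right) + 44944\right) + 346886 = \left(129202 + 44944\right) + 346886 = 174146 + 346886 = 521032$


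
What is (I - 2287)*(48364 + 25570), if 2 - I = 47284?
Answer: -3664834446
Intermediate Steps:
I = -47282 (I = 2 - 1*47284 = 2 - 47284 = -47282)
(I - 2287)*(48364 + 25570) = (-47282 - 2287)*(48364 + 25570) = -49569*73934 = -3664834446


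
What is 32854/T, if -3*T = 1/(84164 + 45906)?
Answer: -12819959340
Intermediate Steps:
T = -1/390210 (T = -1/(3*(84164 + 45906)) = -⅓/130070 = -⅓*1/130070 = -1/390210 ≈ -2.5627e-6)
32854/T = 32854/(-1/390210) = 32854*(-390210) = -12819959340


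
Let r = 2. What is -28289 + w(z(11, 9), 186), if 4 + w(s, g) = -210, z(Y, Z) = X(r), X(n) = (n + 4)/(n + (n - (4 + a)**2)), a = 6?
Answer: -28503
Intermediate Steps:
X(n) = (4 + n)/(-100 + 2*n) (X(n) = (n + 4)/(n + (n - (4 + 6)**2)) = (4 + n)/(n + (n - 1*10**2)) = (4 + n)/(n + (n - 1*100)) = (4 + n)/(n + (n - 100)) = (4 + n)/(n + (-100 + n)) = (4 + n)/(-100 + 2*n))
z(Y, Z) = -1/16 (z(Y, Z) = (4 + 2)/(2*(-50 + 2)) = (1/2)*6/(-48) = (1/2)*(-1/48)*6 = -1/16)
w(s, g) = -214 (w(s, g) = -4 - 210 = -214)
-28289 + w(z(11, 9), 186) = -28289 - 214 = -28503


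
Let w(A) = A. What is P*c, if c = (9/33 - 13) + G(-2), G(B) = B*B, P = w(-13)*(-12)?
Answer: -14976/11 ≈ -1361.5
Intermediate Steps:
P = 156 (P = -13*(-12) = 156)
G(B) = B²
c = -96/11 (c = (9/33 - 13) + (-2)² = (9*(1/33) - 13) + 4 = (3/11 - 13) + 4 = -140/11 + 4 = -96/11 ≈ -8.7273)
P*c = 156*(-96/11) = -14976/11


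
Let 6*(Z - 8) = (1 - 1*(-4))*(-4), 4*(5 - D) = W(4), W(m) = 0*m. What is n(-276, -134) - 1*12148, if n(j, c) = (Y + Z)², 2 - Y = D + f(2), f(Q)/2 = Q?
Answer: -109283/9 ≈ -12143.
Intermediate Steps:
W(m) = 0
f(Q) = 2*Q
D = 5 (D = 5 - ¼*0 = 5 + 0 = 5)
Z = 14/3 (Z = 8 + ((1 - 1*(-4))*(-4))/6 = 8 + ((1 + 4)*(-4))/6 = 8 + (5*(-4))/6 = 8 + (⅙)*(-20) = 8 - 10/3 = 14/3 ≈ 4.6667)
Y = -7 (Y = 2 - (5 + 2*2) = 2 - (5 + 4) = 2 - 1*9 = 2 - 9 = -7)
n(j, c) = 49/9 (n(j, c) = (-7 + 14/3)² = (-7/3)² = 49/9)
n(-276, -134) - 1*12148 = 49/9 - 1*12148 = 49/9 - 12148 = -109283/9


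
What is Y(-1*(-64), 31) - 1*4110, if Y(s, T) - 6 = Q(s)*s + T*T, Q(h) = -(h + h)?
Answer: -11335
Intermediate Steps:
Q(h) = -2*h
Y(s, T) = 6 + T**2 - 2*s**2 (Y(s, T) = 6 + ((-2*s)*s + T*T) = 6 + (-2*s**2 + T**2) = 6 + (T**2 - 2*s**2) = 6 + T**2 - 2*s**2)
Y(-1*(-64), 31) - 1*4110 = (6 + 31**2 - 2*(-1*(-64))**2) - 1*4110 = (6 + 961 - 2*64**2) - 4110 = (6 + 961 - 2*4096) - 4110 = (6 + 961 - 8192) - 4110 = -7225 - 4110 = -11335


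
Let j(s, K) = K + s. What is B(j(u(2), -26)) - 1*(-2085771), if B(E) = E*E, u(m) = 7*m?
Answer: 2085915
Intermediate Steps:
B(E) = E²
B(j(u(2), -26)) - 1*(-2085771) = (-26 + 7*2)² - 1*(-2085771) = (-26 + 14)² + 2085771 = (-12)² + 2085771 = 144 + 2085771 = 2085915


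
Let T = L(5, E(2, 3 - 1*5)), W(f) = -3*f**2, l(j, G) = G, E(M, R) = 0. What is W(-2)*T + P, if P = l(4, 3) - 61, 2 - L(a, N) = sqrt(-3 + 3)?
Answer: -82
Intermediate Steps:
L(a, N) = 2 (L(a, N) = 2 - sqrt(-3 + 3) = 2 - sqrt(0) = 2 - 1*0 = 2 + 0 = 2)
T = 2
P = -58 (P = 3 - 61 = -58)
W(-2)*T + P = -3*(-2)**2*2 - 58 = -3*4*2 - 58 = -12*2 - 58 = -24 - 58 = -82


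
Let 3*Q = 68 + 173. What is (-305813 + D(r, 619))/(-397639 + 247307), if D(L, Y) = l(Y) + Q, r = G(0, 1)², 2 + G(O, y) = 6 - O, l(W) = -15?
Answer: 917243/450996 ≈ 2.0338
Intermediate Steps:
Q = 241/3 (Q = (68 + 173)/3 = (⅓)*241 = 241/3 ≈ 80.333)
G(O, y) = 4 - O (G(O, y) = -2 + (6 - O) = 4 - O)
r = 16 (r = (4 - 1*0)² = (4 + 0)² = 4² = 16)
D(L, Y) = 196/3 (D(L, Y) = -15 + 241/3 = 196/3)
(-305813 + D(r, 619))/(-397639 + 247307) = (-305813 + 196/3)/(-397639 + 247307) = -917243/3/(-150332) = -917243/3*(-1/150332) = 917243/450996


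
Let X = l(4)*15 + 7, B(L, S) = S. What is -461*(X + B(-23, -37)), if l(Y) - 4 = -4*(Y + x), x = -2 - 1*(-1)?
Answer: 69150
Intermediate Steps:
x = -1 (x = -2 + 1 = -1)
l(Y) = 8 - 4*Y (l(Y) = 4 - 4*(Y - 1) = 4 - 4*(-1 + Y) = 4 + (4 - 4*Y) = 8 - 4*Y)
X = -113 (X = (8 - 4*4)*15 + 7 = (8 - 16)*15 + 7 = -8*15 + 7 = -120 + 7 = -113)
-461*(X + B(-23, -37)) = -461*(-113 - 37) = -461*(-150) = 69150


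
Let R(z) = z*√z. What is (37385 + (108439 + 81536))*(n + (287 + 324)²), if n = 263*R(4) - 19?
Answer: 85352308160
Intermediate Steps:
R(z) = z^(3/2)
n = 2085 (n = 263*4^(3/2) - 19 = 263*8 - 19 = 2104 - 19 = 2085)
(37385 + (108439 + 81536))*(n + (287 + 324)²) = (37385 + (108439 + 81536))*(2085 + (287 + 324)²) = (37385 + 189975)*(2085 + 611²) = 227360*(2085 + 373321) = 227360*375406 = 85352308160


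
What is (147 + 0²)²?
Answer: 21609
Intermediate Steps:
(147 + 0²)² = (147 + 0)² = 147² = 21609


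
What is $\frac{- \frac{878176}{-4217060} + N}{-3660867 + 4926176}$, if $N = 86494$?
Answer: $\frac{91187816454}{1333970992885} \approx 0.068358$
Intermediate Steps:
$\frac{- \frac{878176}{-4217060} + N}{-3660867 + 4926176} = \frac{- \frac{878176}{-4217060} + 86494}{-3660867 + 4926176} = \frac{\left(-878176\right) \left(- \frac{1}{4217060}\right) + 86494}{1265309} = \left(\frac{219544}{1054265} + 86494\right) \frac{1}{1265309} = \frac{91187816454}{1054265} \cdot \frac{1}{1265309} = \frac{91187816454}{1333970992885}$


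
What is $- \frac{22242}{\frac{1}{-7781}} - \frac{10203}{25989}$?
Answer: $\frac{1499262108925}{8663} \approx 1.7306 \cdot 10^{8}$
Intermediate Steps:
$- \frac{22242}{\frac{1}{-7781}} - \frac{10203}{25989} = - \frac{22242}{- \frac{1}{7781}} - \frac{3401}{8663} = \left(-22242\right) \left(-7781\right) - \frac{3401}{8663} = 173065002 - \frac{3401}{8663} = \frac{1499262108925}{8663}$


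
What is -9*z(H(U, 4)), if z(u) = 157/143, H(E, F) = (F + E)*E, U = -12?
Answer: -1413/143 ≈ -9.8811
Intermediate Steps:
H(E, F) = E*(E + F) (H(E, F) = (E + F)*E = E*(E + F))
z(u) = 157/143 (z(u) = 157*(1/143) = 157/143)
-9*z(H(U, 4)) = -9*157/143 = -1413/143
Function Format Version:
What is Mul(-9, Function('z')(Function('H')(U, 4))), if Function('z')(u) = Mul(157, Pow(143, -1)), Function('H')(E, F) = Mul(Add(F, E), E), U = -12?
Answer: Rational(-1413, 143) ≈ -9.8811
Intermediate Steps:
Function('H')(E, F) = Mul(E, Add(E, F)) (Function('H')(E, F) = Mul(Add(E, F), E) = Mul(E, Add(E, F)))
Function('z')(u) = Rational(157, 143) (Function('z')(u) = Mul(157, Rational(1, 143)) = Rational(157, 143))
Mul(-9, Function('z')(Function('H')(U, 4))) = Mul(-9, Rational(157, 143)) = Rational(-1413, 143)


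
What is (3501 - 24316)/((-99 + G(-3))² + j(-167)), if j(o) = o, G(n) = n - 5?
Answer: -20815/11282 ≈ -1.8450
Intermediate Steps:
G(n) = -5 + n
(3501 - 24316)/((-99 + G(-3))² + j(-167)) = (3501 - 24316)/((-99 + (-5 - 3))² - 167) = -20815/((-99 - 8)² - 167) = -20815/((-107)² - 167) = -20815/(11449 - 167) = -20815/11282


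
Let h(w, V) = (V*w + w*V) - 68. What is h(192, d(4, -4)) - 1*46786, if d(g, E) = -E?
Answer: -45318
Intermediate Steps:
h(w, V) = -68 + 2*V*w (h(w, V) = (V*w + V*w) - 68 = 2*V*w - 68 = -68 + 2*V*w)
h(192, d(4, -4)) - 1*46786 = (-68 + 2*(-1*(-4))*192) - 1*46786 = (-68 + 2*4*192) - 46786 = (-68 + 1536) - 46786 = 1468 - 46786 = -45318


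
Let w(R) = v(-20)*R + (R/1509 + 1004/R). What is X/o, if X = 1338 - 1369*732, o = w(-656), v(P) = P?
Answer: -247666556520/3246398777 ≈ -76.290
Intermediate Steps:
w(R) = 1004/R - 30179*R/1509 (w(R) = -20*R + (R/1509 + 1004/R) = -20*R + (1004/R + R/1509) = 1004/R - 30179*R/1509)
o = 3246398777/247476 (o = 1004/(-656) - 30179/1509*(-656) = 1004*(-1/656) + 19797424/1509 = -251/164 + 19797424/1509 = 3246398777/247476 ≈ 13118.)
X = -1000770 (X = 1338 - 1002108 = -1000770)
X/o = -1000770/3246398777/247476 = -1000770*247476/3246398777 = -247666556520/3246398777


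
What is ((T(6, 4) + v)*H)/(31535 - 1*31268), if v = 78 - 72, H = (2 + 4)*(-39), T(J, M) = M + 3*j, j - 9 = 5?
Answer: -4056/89 ≈ -45.573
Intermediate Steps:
j = 14 (j = 9 + 5 = 14)
T(J, M) = 42 + M (T(J, M) = M + 3*14 = M + 42 = 42 + M)
H = -234 (H = 6*(-39) = -234)
v = 6
((T(6, 4) + v)*H)/(31535 - 1*31268) = (((42 + 4) + 6)*(-234))/(31535 - 1*31268) = ((46 + 6)*(-234))/(31535 - 31268) = (52*(-234))/267 = -12168*1/267 = -4056/89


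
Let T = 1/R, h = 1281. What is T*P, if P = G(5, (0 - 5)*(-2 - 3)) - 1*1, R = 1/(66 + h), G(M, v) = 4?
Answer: 4041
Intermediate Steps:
R = 1/1347 (R = 1/(66 + 1281) = 1/1347 ≈ 0.00074239)
P = 3 (P = 4 - 1*1 = 4 - 1 = 3)
T = 1347 (T = 1/(1/1347) = 1347)
T*P = 1347*3 = 4041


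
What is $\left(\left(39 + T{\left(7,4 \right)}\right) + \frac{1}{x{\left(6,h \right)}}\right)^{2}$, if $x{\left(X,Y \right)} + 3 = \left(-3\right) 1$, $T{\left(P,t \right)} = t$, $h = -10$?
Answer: $\frac{66049}{36} \approx 1834.7$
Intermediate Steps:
$x{\left(X,Y \right)} = -6$ ($x{\left(X,Y \right)} = -3 - 3 = -6$)
$\left(\left(39 + T{\left(7,4 \right)}\right) + \frac{1}{x{\left(6,h \right)}}\right)^{2} = \left(\left(39 + 4\right) + \frac{1}{-6}\right)^{2} = \left(43 - \frac{1}{6}\right)^{2} = \left(\frac{257}{6}\right)^{2} = \frac{66049}{36}$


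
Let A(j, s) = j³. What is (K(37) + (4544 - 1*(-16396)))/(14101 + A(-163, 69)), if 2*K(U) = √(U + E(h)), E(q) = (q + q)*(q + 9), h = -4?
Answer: -3490/719441 - I*√3/8633292 ≈ -0.004851 - 2.0062e-7*I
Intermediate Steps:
E(q) = 2*q*(9 + q) (E(q) = (2*q)*(9 + q) = 2*q*(9 + q))
K(U) = √(-40 + U)/2 (K(U) = √(U + 2*(-4)*(9 - 4))/2 = √(U + 2*(-4)*5)/2 = √(U - 40)/2 = √(-40 + U)/2)
(K(37) + (4544 - 1*(-16396)))/(14101 + A(-163, 69)) = (√(-40 + 37)/2 + (4544 - 1*(-16396)))/(14101 + (-163)³) = (√(-3)/2 + (4544 + 16396))/(14101 - 4330747) = ((I*√3)/2 + 20940)/(-4316646) = (I*√3/2 + 20940)*(-1/4316646) = (20940 + I*√3/2)*(-1/4316646) = -3490/719441 - I*√3/8633292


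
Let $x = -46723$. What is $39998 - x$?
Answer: $86721$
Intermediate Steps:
$39998 - x = 39998 - -46723 = 39998 + 46723 = 86721$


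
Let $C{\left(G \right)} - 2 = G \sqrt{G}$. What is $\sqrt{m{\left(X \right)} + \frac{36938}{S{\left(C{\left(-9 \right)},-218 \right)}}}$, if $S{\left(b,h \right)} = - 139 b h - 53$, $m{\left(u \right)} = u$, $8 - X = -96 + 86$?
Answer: $\frac{2 \sqrt{2038813609472122318542112 + 5084998891754815249821 i}}{673042391317} \approx 4.243 + 0.0052913 i$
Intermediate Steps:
$C{\left(G \right)} = 2 + G^{\frac{3}{2}}$ ($C{\left(G \right)} = 2 + G \sqrt{G} = 2 + G^{\frac{3}{2}}$)
$X = 18$ ($X = 8 - \left(-96 + 86\right) = 8 - -10 = 8 + 10 = 18$)
$S{\left(b,h \right)} = -53 - 139 b h$ ($S{\left(b,h \right)} = - 139 b h - 53 = -53 - 139 b h$)
$\sqrt{m{\left(X \right)} + \frac{36938}{S{\left(C{\left(-9 \right)},-218 \right)}}} = \sqrt{18 + \frac{36938}{-53 - 139 \left(2 + \left(-9\right)^{\frac{3}{2}}\right) \left(-218\right)}} = \sqrt{18 + \frac{36938}{-53 - 139 \left(2 - 27 i\right) \left(-218\right)}} = \sqrt{18 + \frac{36938}{-53 + \left(60604 - 818154 i\right)}} = \sqrt{18 + \frac{36938}{60551 - 818154 i}} = \sqrt{18 + 36938 \frac{60551 + 818154 i}{673042391317}} = \sqrt{18 + \frac{36938 \left(60551 + 818154 i\right)}{673042391317}}$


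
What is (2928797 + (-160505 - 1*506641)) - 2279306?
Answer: -17655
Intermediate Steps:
(2928797 + (-160505 - 1*506641)) - 2279306 = (2928797 + (-160505 - 506641)) - 2279306 = (2928797 - 667146) - 2279306 = 2261651 - 2279306 = -17655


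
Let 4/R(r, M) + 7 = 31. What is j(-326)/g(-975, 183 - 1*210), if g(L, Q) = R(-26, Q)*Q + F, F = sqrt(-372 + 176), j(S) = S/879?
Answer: 1956/253445 + 18256*I/760335 ≈ 0.0077177 + 0.02401*I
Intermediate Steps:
R(r, M) = 1/6 (R(r, M) = 4/(-7 + 31) = 4/24 = 4*(1/24) = 1/6)
j(S) = S/879 (j(S) = S*(1/879) = S/879)
F = 14*I (F = sqrt(-196) = 14*I ≈ 14.0*I)
g(L, Q) = 14*I + Q/6 (g(L, Q) = Q/6 + 14*I = 14*I + Q/6)
j(-326)/g(-975, 183 - 1*210) = ((1/879)*(-326))/(14*I + (183 - 1*210)/6) = -326/(879*(14*I + (183 - 210)/6)) = -326/(879*(14*I + (1/6)*(-27))) = -326/(879*(14*I - 9/2)) = -326*4*(-9/2 - 14*I)/865/879 = -1304*(-9/2 - 14*I)/760335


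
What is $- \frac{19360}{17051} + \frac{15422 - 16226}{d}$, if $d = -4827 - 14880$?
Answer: $- \frac{122606172}{112008019} \approx -1.0946$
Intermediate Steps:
$d = -19707$
$- \frac{19360}{17051} + \frac{15422 - 16226}{d} = - \frac{19360}{17051} + \frac{15422 - 16226}{-19707} = \left(-19360\right) \frac{1}{17051} + \left(15422 - 16226\right) \left(- \frac{1}{19707}\right) = - \frac{19360}{17051} - - \frac{268}{6569} = - \frac{19360}{17051} + \frac{268}{6569} = - \frac{122606172}{112008019}$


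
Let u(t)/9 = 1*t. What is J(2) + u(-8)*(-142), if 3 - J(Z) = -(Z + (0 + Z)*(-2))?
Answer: 10225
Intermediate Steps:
J(Z) = 3 - Z (J(Z) = 3 - (-1)*(Z + (0 + Z)*(-2)) = 3 - (-1)*(Z + Z*(-2)) = 3 - (-1)*(Z - 2*Z) = 3 - (-1)*(-Z) = 3 - Z)
u(t) = 9*t (u(t) = 9*(1*t) = 9*t)
J(2) + u(-8)*(-142) = (3 - 1*2) + (9*(-8))*(-142) = (3 - 2) - 72*(-142) = 1 + 10224 = 10225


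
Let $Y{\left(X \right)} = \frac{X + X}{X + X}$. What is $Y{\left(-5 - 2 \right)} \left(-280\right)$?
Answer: $-280$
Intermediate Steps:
$Y{\left(X \right)} = 1$ ($Y{\left(X \right)} = \frac{2 X}{2 X} = 2 X \frac{1}{2 X} = 1$)
$Y{\left(-5 - 2 \right)} \left(-280\right) = 1 \left(-280\right) = -280$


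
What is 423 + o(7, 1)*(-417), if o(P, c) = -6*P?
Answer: 17937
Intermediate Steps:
423 + o(7, 1)*(-417) = 423 - 6*7*(-417) = 423 - 42*(-417) = 423 + 17514 = 17937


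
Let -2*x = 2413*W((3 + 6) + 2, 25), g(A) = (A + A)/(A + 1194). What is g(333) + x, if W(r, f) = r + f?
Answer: -22107684/509 ≈ -43434.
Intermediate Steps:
g(A) = 2*A/(1194 + A) (g(A) = (2*A)/(1194 + A) = 2*A/(1194 + A))
W(r, f) = f + r
x = -43434 (x = -2413*(25 + ((3 + 6) + 2))/2 = -2413*(25 + (9 + 2))/2 = -2413*(25 + 11)/2 = -2413*36/2 = -½*86868 = -43434)
g(333) + x = 2*333/(1194 + 333) - 43434 = 2*333/1527 - 43434 = 2*333*(1/1527) - 43434 = 222/509 - 43434 = -22107684/509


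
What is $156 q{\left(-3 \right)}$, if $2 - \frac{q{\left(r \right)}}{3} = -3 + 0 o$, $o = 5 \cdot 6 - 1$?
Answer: $2340$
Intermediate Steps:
$o = 29$ ($o = 30 - 1 = 29$)
$q{\left(r \right)} = 15$ ($q{\left(r \right)} = 6 - 3 \left(-3 + 0 \cdot 29\right) = 6 - 3 \left(-3 + 0\right) = 6 - -9 = 6 + 9 = 15$)
$156 q{\left(-3 \right)} = 156 \cdot 15 = 2340$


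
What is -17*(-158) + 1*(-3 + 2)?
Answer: 2685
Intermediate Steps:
-17*(-158) + 1*(-3 + 2) = 2686 + 1*(-1) = 2686 - 1 = 2685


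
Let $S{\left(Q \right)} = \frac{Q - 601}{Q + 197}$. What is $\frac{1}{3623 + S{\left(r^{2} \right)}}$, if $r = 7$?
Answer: $\frac{41}{148451} \approx 0.00027619$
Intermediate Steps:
$S{\left(Q \right)} = \frac{-601 + Q}{197 + Q}$
$\frac{1}{3623 + S{\left(r^{2} \right)}} = \frac{1}{3623 + \frac{-601 + 7^{2}}{197 + 7^{2}}} = \frac{1}{3623 + \frac{-601 + 49}{197 + 49}} = \frac{1}{3623 + \frac{1}{246} \left(-552\right)} = \frac{1}{3623 - \frac{92}{41}} = \frac{1}{\frac{148451}{41}} = \frac{41}{148451}$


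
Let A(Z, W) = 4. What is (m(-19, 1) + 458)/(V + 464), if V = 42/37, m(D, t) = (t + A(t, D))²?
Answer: 17871/17210 ≈ 1.0384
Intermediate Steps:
m(D, t) = (4 + t)² (m(D, t) = (t + 4)² = (4 + t)²)
V = 42/37 (V = 42*(1/37) = 42/37 ≈ 1.1351)
(m(-19, 1) + 458)/(V + 464) = ((4 + 1)² + 458)/(42/37 + 464) = (5² + 458)/(17210/37) = (25 + 458)*(37/17210) = 483*(37/17210) = 17871/17210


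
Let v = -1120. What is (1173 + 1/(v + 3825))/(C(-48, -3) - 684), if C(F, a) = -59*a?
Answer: -3172966/1371435 ≈ -2.3136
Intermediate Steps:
(1173 + 1/(v + 3825))/(C(-48, -3) - 684) = (1173 + 1/(-1120 + 3825))/(-59*(-3) - 684) = (1173 + 1/2705)/(177 - 684) = (1173 + 1/2705)/(-507) = (3172966/2705)*(-1/507) = -3172966/1371435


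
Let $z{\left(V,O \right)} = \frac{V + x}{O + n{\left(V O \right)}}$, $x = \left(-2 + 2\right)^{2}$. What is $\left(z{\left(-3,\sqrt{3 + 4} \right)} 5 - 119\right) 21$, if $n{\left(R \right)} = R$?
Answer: $-2499 + \frac{45 \sqrt{7}}{2} \approx -2439.5$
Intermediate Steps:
$x = 0$ ($x = 0^{2} = 0$)
$z{\left(V,O \right)} = \frac{V}{O + O V}$ ($z{\left(V,O \right)} = \frac{V + 0}{O + V O} = \frac{V}{O + O V}$)
$\left(z{\left(-3,\sqrt{3 + 4} \right)} 5 - 119\right) 21 = \left(- \frac{3}{\sqrt{3 + 4} \left(1 - 3\right)} 5 - 119\right) 21 = \left(- \frac{3}{\sqrt{7} \left(-2\right)} 5 - 119\right) 21 = \left(\left(-3\right) \frac{\sqrt{7}}{7} \left(- \frac{1}{2}\right) 5 - 119\right) 21 = \left(\frac{3 \sqrt{7}}{14} \cdot 5 - 119\right) 21 = \left(\frac{15 \sqrt{7}}{14} - 119\right) 21 = \left(-119 + \frac{15 \sqrt{7}}{14}\right) 21 = -2499 + \frac{45 \sqrt{7}}{2}$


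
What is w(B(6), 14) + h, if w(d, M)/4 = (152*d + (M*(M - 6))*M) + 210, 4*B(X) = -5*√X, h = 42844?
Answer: 49956 - 760*√6 ≈ 48094.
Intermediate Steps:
B(X) = -5*√X/4 (B(X) = (-5*√X)/4 = -5*√X/4)
w(d, M) = 840 + 608*d + 4*M²*(-6 + M) (w(d, M) = 4*((152*d + (M*(M - 6))*M) + 210) = 4*((152*d + (M*(-6 + M))*M) + 210) = 4*((152*d + M²*(-6 + M)) + 210) = 4*(210 + 152*d + M²*(-6 + M)) = 840 + 608*d + 4*M²*(-6 + M))
w(B(6), 14) + h = (840 - 24*14² + 4*14³ + 608*(-5*√6/4)) + 42844 = (840 - 24*196 + 4*2744 - 760*√6) + 42844 = (840 - 4704 + 10976 - 760*√6) + 42844 = (7112 - 760*√6) + 42844 = 49956 - 760*√6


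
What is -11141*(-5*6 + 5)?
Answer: 278525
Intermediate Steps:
-11141*(-5*6 + 5) = -11141*(-30 + 5) = -11141*(-25) = 278525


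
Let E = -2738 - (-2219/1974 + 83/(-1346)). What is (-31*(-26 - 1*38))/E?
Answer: -2941683/4057883 ≈ -0.72493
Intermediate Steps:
E = -259704512/94893 (E = -2738 - (-2219*1/1974 + 83*(-1/1346)) = -2738 - (-317/282 - 83/1346) = -2738 - 1*(-112522/94893) = -2738 + 112522/94893 = -259704512/94893 ≈ -2736.8)
(-31*(-26 - 1*38))/E = (-31*(-26 - 1*38))/(-259704512/94893) = -31*(-26 - 38)*(-94893/259704512) = -31*(-64)*(-94893/259704512) = 1984*(-94893/259704512) = -2941683/4057883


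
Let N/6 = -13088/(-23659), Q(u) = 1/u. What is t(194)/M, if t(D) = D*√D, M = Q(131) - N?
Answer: -601269826*√194/10263509 ≈ -815.97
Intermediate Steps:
N = 78528/23659 (N = 6*(-13088/(-23659)) = 6*(-13088*(-1/23659)) = 6*(13088/23659) = 78528/23659 ≈ 3.3192)
M = -10263509/3099329 (M = 1/131 - 1*78528/23659 = 1/131 - 78528/23659 = -10263509/3099329 ≈ -3.3115)
t(D) = D^(3/2)
t(194)/M = 194^(3/2)/(-10263509/3099329) = (194*√194)*(-3099329/10263509) = -601269826*√194/10263509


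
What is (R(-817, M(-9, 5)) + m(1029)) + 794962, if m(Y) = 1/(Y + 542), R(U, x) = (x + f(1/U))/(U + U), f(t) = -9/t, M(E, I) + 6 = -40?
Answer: 2040667105805/2567014 ≈ 7.9496e+5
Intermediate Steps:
M(E, I) = -46 (M(E, I) = -6 - 40 = -46)
R(U, x) = (x - 9*U)/(2*U) (R(U, x) = (x - 9*U)/(U + U) = (x - 9*U)/((2*U)) = (x - 9*U)*(1/(2*U)) = (x - 9*U)/(2*U))
m(Y) = 1/(542 + Y)
(R(-817, M(-9, 5)) + m(1029)) + 794962 = ((½)*(-46 - 9*(-817))/(-817) + 1/(542 + 1029)) + 794962 = ((½)*(-1/817)*(-46 + 7353) + 1/1571) + 794962 = ((½)*(-1/817)*7307 + 1/1571) + 794962 = (-7307/1634 + 1/1571) + 794962 = -11477663/2567014 + 794962 = 2040667105805/2567014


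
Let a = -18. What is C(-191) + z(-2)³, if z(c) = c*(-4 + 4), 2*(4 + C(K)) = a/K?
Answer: -755/191 ≈ -3.9529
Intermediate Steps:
C(K) = -4 - 9/K (C(K) = -4 + (-18/K)/2 = -4 - 9/K)
z(c) = 0 (z(c) = c*0 = 0)
C(-191) + z(-2)³ = (-4 - 9/(-191)) + 0³ = (-4 - 9*(-1/191)) + 0 = (-4 + 9/191) + 0 = -755/191 + 0 = -755/191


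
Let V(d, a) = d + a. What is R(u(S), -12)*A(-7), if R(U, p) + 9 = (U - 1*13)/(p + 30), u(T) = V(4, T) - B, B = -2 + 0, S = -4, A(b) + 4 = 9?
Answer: -865/18 ≈ -48.056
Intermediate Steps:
A(b) = 5 (A(b) = -4 + 9 = 5)
V(d, a) = a + d
B = -2
u(T) = 6 + T (u(T) = (T + 4) - 1*(-2) = (4 + T) + 2 = 6 + T)
R(U, p) = -9 + (-13 + U)/(30 + p) (R(U, p) = -9 + (U - 1*13)/(p + 30) = -9 + (U - 13)/(30 + p) = -9 + (-13 + U)/(30 + p))
R(u(S), -12)*A(-7) = ((-283 + (6 - 4) - 9*(-12))/(30 - 12))*5 = ((-283 + 2 + 108)/18)*5 = ((1/18)*(-173))*5 = -173/18*5 = -865/18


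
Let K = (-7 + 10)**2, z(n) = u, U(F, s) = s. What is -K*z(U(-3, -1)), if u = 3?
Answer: -27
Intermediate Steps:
z(n) = 3
K = 9 (K = 3**2 = 9)
-K*z(U(-3, -1)) = -9*3 = -1*27 = -27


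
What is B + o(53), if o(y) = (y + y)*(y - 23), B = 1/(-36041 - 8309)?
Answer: 141032999/44350 ≈ 3180.0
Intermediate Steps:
B = -1/44350 (B = 1/(-44350) = -1/44350 ≈ -2.2548e-5)
o(y) = 2*y*(-23 + y) (o(y) = (2*y)*(-23 + y) = 2*y*(-23 + y))
B + o(53) = -1/44350 + 2*53*(-23 + 53) = -1/44350 + 2*53*30 = -1/44350 + 3180 = 141032999/44350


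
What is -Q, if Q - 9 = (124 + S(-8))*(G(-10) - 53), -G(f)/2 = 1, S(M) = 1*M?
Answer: 6371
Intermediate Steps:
S(M) = M
G(f) = -2 (G(f) = -2*1 = -2)
Q = -6371 (Q = 9 + (124 - 8)*(-2 - 53) = 9 + 116*(-55) = 9 - 6380 = -6371)
-Q = -1*(-6371) = 6371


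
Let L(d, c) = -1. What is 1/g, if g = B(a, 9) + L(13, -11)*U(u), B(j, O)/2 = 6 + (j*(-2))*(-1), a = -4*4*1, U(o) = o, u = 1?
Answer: -1/53 ≈ -0.018868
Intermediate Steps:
a = -16 (a = -16*1 = -16)
B(j, O) = 12 + 4*j (B(j, O) = 2*(6 + (j*(-2))*(-1)) = 2*(6 - 2*j*(-1)) = 2*(6 + 2*j) = 12 + 4*j)
g = -53 (g = (12 + 4*(-16)) - 1*1 = (12 - 64) - 1 = -52 - 1 = -53)
1/g = 1/(-53) = -1/53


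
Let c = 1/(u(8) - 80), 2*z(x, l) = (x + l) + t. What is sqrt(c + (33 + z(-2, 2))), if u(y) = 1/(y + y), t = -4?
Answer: sqrt(50690607)/1279 ≈ 5.5666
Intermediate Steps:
z(x, l) = -2 + l/2 + x/2 (z(x, l) = ((x + l) - 4)/2 = ((l + x) - 4)/2 = (-4 + l + x)/2 = -2 + l/2 + x/2)
u(y) = 1/(2*y)
c = -16/1279 (c = 1/((1/2)/8 - 80) = 1/((1/2)*(1/8) - 80) = 1/(1/16 - 80) = 1/(-1279/16) = -16/1279 ≈ -0.012510)
sqrt(c + (33 + z(-2, 2))) = sqrt(-16/1279 + (33 + (-2 + (1/2)*2 + (1/2)*(-2)))) = sqrt(-16/1279 + (33 + (-2 + 1 - 1))) = sqrt(-16/1279 + (33 - 2)) = sqrt(-16/1279 + 31) = sqrt(39633/1279) = sqrt(50690607)/1279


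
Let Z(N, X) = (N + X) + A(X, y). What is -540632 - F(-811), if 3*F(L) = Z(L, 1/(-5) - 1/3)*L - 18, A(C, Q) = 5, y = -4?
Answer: -34139648/45 ≈ -7.5866e+5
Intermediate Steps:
Z(N, X) = 5 + N + X (Z(N, X) = (N + X) + 5 = 5 + N + X)
F(L) = -6 + L*(67/15 + L)/3 (F(L) = ((5 + L + (1/(-5) - 1/3))*L - 18)/3 = ((5 + L + (1*(-⅕) - 1*⅓))*L - 18)/3 = ((5 + L + (-⅕ - ⅓))*L - 18)/3 = ((5 + L - 8/15)*L - 18)/3 = ((67/15 + L)*L - 18)/3 = (L*(67/15 + L) - 18)/3 = (-18 + L*(67/15 + L))/3 = -6 + L*(67/15 + L)/3)
-540632 - F(-811) = -540632 - (-6 + (1/45)*(-811)*(67 + 15*(-811))) = -540632 - (-6 + (1/45)*(-811)*(67 - 12165)) = -540632 - (-6 + (1/45)*(-811)*(-12098)) = -540632 - (-6 + 9811478/45) = -540632 - 1*9811208/45 = -540632 - 9811208/45 = -34139648/45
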